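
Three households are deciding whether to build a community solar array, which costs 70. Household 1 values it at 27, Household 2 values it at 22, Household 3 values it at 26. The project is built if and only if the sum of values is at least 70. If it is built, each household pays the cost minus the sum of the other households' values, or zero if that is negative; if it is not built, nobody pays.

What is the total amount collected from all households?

60

Total value 75 ≥ cost 70, so it is built.
Household 1: others sum to 48; max(0, 70 - 48) = 22.
Household 2: others sum to 53; max(0, 70 - 53) = 17.
Household 3: others sum to 49; max(0, 70 - 49) = 21.
Total collected = 22 + 17 + 21 = 60.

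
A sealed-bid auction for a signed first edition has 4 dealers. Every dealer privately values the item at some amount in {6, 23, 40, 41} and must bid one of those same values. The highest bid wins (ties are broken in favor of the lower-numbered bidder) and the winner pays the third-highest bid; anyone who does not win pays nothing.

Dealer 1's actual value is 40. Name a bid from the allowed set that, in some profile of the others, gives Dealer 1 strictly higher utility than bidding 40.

41

Suppose Dealer 2 bids 6, Dealer 3 bids 6 and Dealer 4 bids 41.
Bid 40: loses, pays 0, utility 0.
Bid 41: wins, pays 6, utility 40 - 6 = 34.
So bidding 41 beats truth here (34 > 0).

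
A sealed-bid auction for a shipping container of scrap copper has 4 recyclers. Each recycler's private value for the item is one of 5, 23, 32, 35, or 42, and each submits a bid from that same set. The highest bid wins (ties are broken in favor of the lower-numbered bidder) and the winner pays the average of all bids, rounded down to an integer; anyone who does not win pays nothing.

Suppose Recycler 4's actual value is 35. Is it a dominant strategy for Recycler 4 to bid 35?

Consider the case where Recycler 1 bids 5, Recycler 2 bids 5 and Recycler 3 bids 5.
Truthful bid 35: wins, pays 12, utility 35 - 12 = 23.
Bid 23 instead: wins, pays 9, utility 35 - 9 = 26.
Since 26 > 23, bidding 23 is strictly better here, so truthful bidding is not dominant.

No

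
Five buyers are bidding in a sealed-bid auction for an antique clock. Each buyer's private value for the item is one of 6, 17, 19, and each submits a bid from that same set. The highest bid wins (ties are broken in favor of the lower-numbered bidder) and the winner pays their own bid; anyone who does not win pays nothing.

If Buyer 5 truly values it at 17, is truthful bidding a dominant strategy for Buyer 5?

Yes

Check each profile of the others' bids and compare truth against every alternative bid.
Others bid (6, 6, 6, 6): truth gives 0, best alternative gives 0.
Others bid (6, 6, 6, 17): truth gives 0, best alternative gives 0.
Others bid (6, 6, 6, 19): truth gives 0, best alternative gives 0.
Others bid (6, 6, 17, 6): truth gives 0, best alternative gives 0.
Others bid (6, 6, 17, 17): truth gives 0, best alternative gives 0.
Others bid (6, 6, 17, 19): truth gives 0, best alternative gives 0.
(Remaining 75 profiles checked similarly; truth is weakly best in each.)
In every case the truthful bid is at least as good as any alternative, so it is a dominant strategy.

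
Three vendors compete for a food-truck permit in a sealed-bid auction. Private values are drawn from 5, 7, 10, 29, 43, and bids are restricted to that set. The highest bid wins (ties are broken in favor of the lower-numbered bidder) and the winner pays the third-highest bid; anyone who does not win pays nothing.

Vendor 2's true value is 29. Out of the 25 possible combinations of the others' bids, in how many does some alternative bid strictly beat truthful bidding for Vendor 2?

6

Others bid (5, 43): truth gives 0; bid 43 gives 24 > 0. Violating.
Others bid (7, 43): truth gives 0; bid 43 gives 22 > 0. Violating.
Others bid (10, 43): truth gives 0; bid 43 gives 19 > 0. Violating.
Others bid (29, 5): truth gives 0; bid 43 gives 24 > 0. Violating.
Others bid (5, 5): truth gives 24; no alternative beats it.
Others bid (5, 7): truth gives 24; no alternative beats it.
(Checking all 25 profiles: 6 have a profitable deviation, 19 do not.)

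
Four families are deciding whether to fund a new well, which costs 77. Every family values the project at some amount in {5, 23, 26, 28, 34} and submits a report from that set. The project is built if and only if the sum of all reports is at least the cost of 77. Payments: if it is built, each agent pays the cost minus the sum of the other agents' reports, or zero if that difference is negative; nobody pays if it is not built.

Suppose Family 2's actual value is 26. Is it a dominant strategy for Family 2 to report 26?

Check each profile of the others' reports and compare truth against every alternative report.
Others report (23, 23, 34): truth gives 26, best alternative gives 26.
Others report (23, 26, 28): truth gives 26, best alternative gives 26.
Others report (23, 26, 34): truth gives 26, best alternative gives 26.
Others report (23, 28, 26): truth gives 26, best alternative gives 26.
Others report (23, 28, 28): truth gives 26, best alternative gives 26.
Others report (23, 28, 34): truth gives 26, best alternative gives 26.
(Remaining 119 profiles checked similarly; truth is weakly best in each.)
In every case the truthful report is at least as good as any alternative, so it is a dominant strategy.

Yes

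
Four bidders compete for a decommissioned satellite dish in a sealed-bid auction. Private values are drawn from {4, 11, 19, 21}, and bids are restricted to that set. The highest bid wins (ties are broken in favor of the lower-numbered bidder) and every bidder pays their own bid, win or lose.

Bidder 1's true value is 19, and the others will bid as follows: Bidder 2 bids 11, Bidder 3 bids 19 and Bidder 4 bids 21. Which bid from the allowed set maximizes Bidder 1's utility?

Bid 4: loses but pays 4, utility -4.
Bid 11: loses but pays 11, utility -11.
Bid 19: loses but pays 19, utility -19.
Bid 21: wins, pays 21, utility 19 - 21 = -2.
The best choice is 21 with utility -2.

21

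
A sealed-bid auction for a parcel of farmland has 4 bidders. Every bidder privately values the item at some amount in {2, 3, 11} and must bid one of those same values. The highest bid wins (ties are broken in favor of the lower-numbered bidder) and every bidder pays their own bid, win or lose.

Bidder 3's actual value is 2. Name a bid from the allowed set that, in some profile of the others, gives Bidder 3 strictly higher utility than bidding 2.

Suppose Bidder 1 bids 2, Bidder 2 bids 2 and Bidder 4 bids 2.
Bid 2: loses but pays 2, utility -2.
Bid 3: wins, pays 3, utility 2 - 3 = -1.
So bidding 3 beats truth here (-1 > -2).

3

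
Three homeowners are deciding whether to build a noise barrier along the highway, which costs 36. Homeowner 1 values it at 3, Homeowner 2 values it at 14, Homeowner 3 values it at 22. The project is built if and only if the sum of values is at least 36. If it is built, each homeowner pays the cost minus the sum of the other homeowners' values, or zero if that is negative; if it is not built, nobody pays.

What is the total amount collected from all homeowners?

30

Total value 39 ≥ cost 36, so it is built.
Homeowner 1: others sum to 36; max(0, 36 - 36) = 0.
Homeowner 2: others sum to 25; max(0, 36 - 25) = 11.
Homeowner 3: others sum to 17; max(0, 36 - 17) = 19.
Total collected = 0 + 11 + 19 = 30.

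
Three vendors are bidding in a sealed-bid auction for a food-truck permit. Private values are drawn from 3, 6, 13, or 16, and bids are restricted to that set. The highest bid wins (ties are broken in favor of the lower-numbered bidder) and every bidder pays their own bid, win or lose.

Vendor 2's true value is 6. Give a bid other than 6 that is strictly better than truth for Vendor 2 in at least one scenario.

3

Suppose Vendor 1 bids 3 and Vendor 3 bids 13.
Bid 6: loses but pays 6, utility -6.
Bid 3: loses but pays 3, utility -3.
So bidding 3 beats truth here (-3 > -6).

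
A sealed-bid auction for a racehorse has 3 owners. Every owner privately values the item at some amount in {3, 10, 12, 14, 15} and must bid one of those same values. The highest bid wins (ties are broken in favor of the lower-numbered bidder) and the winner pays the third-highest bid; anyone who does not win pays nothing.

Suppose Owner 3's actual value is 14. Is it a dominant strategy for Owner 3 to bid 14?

Consider the case where Owner 1 bids 3 and Owner 2 bids 14.
Truthful bid 14: loses, pays 0, utility 0.
Bid 15 instead: wins, pays 3, utility 14 - 3 = 11.
Since 11 > 0, bidding 15 is strictly better here, so truthful bidding is not dominant.

No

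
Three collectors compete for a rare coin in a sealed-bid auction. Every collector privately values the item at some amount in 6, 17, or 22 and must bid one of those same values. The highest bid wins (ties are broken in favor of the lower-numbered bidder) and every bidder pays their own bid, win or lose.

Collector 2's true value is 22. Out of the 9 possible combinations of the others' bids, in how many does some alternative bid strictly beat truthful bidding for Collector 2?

Others bid (6, 6): truth gives 0; bid 17 gives 5 > 0. Violating.
Others bid (6, 17): truth gives 0; bid 17 gives 5 > 0. Violating.
Others bid (22, 6): truth gives -22; bid 6 gives -6 > -22. Violating.
Others bid (22, 17): truth gives -22; bid 6 gives -6 > -22. Violating.
Others bid (6, 22): truth gives 0; no alternative beats it.
Others bid (17, 6): truth gives 0; no alternative beats it.
(Checking all 9 profiles: 5 have a profitable deviation, 4 do not.)

5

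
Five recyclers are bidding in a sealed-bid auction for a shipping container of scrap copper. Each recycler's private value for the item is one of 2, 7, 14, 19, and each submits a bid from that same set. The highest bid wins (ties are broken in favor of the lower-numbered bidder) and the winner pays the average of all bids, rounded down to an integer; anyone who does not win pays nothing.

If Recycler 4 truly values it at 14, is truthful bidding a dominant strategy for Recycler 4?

No

Consider the case where Recycler 1 bids 2, Recycler 2 bids 2, Recycler 3 bids 2 and Recycler 5 bids 2.
Truthful bid 14: wins, pays 4, utility 14 - 4 = 10.
Bid 7 instead: wins, pays 3, utility 14 - 3 = 11.
Since 11 > 10, bidding 7 is strictly better here, so truthful bidding is not dominant.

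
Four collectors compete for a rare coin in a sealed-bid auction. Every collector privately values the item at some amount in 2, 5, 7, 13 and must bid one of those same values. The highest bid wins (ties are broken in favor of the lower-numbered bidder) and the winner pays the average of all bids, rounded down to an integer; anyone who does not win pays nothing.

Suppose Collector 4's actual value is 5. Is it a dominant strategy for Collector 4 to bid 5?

No

Consider the case where Collector 1 bids 2, Collector 2 bids 2 and Collector 3 bids 5.
Truthful bid 5: loses, pays 0, utility 0.
Bid 7 instead: wins, pays 4, utility 5 - 4 = 1.
Since 1 > 0, bidding 7 is strictly better here, so truthful bidding is not dominant.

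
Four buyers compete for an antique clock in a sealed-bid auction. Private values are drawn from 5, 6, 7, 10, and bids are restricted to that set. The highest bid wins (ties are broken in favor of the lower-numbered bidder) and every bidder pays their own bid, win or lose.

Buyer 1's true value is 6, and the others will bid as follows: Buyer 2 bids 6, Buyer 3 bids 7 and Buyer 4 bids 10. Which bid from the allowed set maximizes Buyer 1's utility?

Bid 5: loses but pays 5, utility -5.
Bid 6: loses but pays 6, utility -6.
Bid 7: loses but pays 7, utility -7.
Bid 10: wins, pays 10, utility 6 - 10 = -4.
The best choice is 10 with utility -4.

10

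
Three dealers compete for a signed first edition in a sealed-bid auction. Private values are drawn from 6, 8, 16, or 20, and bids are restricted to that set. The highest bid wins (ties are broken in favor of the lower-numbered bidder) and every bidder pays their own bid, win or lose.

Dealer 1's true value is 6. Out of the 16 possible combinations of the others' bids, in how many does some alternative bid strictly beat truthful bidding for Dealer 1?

3

Others bid (6, 8): truth gives -6; bid 8 gives -2 > -6. Violating.
Others bid (8, 6): truth gives -6; bid 8 gives -2 > -6. Violating.
Others bid (8, 8): truth gives -6; bid 8 gives -2 > -6. Violating.
Others bid (6, 6): truth gives 0; no alternative beats it.
Others bid (6, 16): truth gives -6; no alternative beats it.
(Checking all 16 profiles: 3 have a profitable deviation, 13 do not.)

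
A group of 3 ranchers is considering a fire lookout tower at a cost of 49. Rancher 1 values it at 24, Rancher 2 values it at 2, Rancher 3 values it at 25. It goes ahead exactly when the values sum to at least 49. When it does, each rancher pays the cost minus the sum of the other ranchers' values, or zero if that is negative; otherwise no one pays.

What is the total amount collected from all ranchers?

Total value 51 ≥ cost 49, so it is built.
Rancher 1: others sum to 27; max(0, 49 - 27) = 22.
Rancher 2: others sum to 49; max(0, 49 - 49) = 0.
Rancher 3: others sum to 26; max(0, 49 - 26) = 23.
Total collected = 22 + 0 + 23 = 45.

45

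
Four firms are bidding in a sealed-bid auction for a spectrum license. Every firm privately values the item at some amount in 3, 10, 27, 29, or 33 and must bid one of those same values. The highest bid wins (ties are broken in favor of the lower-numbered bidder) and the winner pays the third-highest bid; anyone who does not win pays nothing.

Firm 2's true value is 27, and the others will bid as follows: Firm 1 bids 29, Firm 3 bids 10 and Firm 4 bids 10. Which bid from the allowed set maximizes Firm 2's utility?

Bid 3: loses, pays 0, utility 0.
Bid 10: loses, pays 0, utility 0.
Bid 27: loses, pays 0, utility 0.
Bid 29: loses, pays 0, utility 0.
Bid 33: wins, pays 10, utility 27 - 10 = 17.
The best choice is 33 with utility 17.

33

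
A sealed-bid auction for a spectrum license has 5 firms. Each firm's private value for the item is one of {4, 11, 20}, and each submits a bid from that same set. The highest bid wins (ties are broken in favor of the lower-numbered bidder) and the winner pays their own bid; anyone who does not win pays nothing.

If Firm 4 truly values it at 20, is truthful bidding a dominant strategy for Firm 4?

Consider the case where Firm 1 bids 4, Firm 2 bids 4, Firm 3 bids 4 and Firm 5 bids 4.
Truthful bid 20: wins, pays 20, utility 20 - 20 = 0.
Bid 11 instead: wins, pays 11, utility 20 - 11 = 9.
Since 9 > 0, bidding 11 is strictly better here, so truthful bidding is not dominant.

No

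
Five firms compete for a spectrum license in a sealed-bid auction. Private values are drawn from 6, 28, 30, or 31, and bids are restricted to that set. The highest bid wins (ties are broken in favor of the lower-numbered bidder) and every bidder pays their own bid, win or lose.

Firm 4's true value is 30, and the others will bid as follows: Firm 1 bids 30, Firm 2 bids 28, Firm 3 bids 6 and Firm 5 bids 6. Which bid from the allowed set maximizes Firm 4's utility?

31

Bid 6: loses but pays 6, utility -6.
Bid 28: loses but pays 28, utility -28.
Bid 30: loses but pays 30, utility -30.
Bid 31: wins, pays 31, utility 30 - 31 = -1.
The best choice is 31 with utility -1.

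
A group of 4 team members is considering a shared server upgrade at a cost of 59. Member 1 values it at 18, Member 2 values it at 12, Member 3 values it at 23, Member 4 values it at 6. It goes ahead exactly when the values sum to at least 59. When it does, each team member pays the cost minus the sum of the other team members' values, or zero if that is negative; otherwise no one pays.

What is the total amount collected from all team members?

59

Total value 59 ≥ cost 59, so it is built.
Member 1: others sum to 41; max(0, 59 - 41) = 18.
Member 2: others sum to 47; max(0, 59 - 47) = 12.
Member 3: others sum to 36; max(0, 59 - 36) = 23.
Member 4: others sum to 53; max(0, 59 - 53) = 6.
Total collected = 18 + 12 + 23 + 6 = 59.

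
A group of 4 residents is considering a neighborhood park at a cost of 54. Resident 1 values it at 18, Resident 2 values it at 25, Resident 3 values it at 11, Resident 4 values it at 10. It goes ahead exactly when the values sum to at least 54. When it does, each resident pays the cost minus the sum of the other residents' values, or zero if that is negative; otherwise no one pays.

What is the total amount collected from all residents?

Total value 64 ≥ cost 54, so it is built.
Resident 1: others sum to 46; max(0, 54 - 46) = 8.
Resident 2: others sum to 39; max(0, 54 - 39) = 15.
Resident 3: others sum to 53; max(0, 54 - 53) = 1.
Resident 4: others sum to 54; max(0, 54 - 54) = 0.
Total collected = 8 + 15 + 1 + 0 = 24.

24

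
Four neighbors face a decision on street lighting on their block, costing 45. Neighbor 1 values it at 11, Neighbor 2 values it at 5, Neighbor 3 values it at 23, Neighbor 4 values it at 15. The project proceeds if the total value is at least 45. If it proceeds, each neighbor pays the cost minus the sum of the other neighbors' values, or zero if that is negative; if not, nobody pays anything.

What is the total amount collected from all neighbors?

22

Total value 54 ≥ cost 45, so it is built.
Neighbor 1: others sum to 43; max(0, 45 - 43) = 2.
Neighbor 2: others sum to 49; max(0, 45 - 49) = 0.
Neighbor 3: others sum to 31; max(0, 45 - 31) = 14.
Neighbor 4: others sum to 39; max(0, 45 - 39) = 6.
Total collected = 2 + 0 + 14 + 6 = 22.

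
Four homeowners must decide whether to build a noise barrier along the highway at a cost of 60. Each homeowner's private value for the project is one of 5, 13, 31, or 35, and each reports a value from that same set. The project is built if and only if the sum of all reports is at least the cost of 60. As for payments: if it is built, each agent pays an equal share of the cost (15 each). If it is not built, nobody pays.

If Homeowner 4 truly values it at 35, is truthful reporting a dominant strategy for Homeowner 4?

Yes

Check each profile of the others' reports and compare truth against every alternative report.
Others report (5, 5, 31): truth gives 20, best alternative gives 20.
Others report (5, 5, 35): truth gives 20, best alternative gives 20.
Others report (5, 13, 13): truth gives 20, best alternative gives 20.
Others report (5, 13, 31): truth gives 20, best alternative gives 20.
Others report (5, 13, 35): truth gives 20, best alternative gives 20.
Others report (5, 31, 5): truth gives 20, best alternative gives 20.
(Remaining 58 profiles checked similarly; truth is weakly best in each.)
In every case the truthful report is at least as good as any alternative, so it is a dominant strategy.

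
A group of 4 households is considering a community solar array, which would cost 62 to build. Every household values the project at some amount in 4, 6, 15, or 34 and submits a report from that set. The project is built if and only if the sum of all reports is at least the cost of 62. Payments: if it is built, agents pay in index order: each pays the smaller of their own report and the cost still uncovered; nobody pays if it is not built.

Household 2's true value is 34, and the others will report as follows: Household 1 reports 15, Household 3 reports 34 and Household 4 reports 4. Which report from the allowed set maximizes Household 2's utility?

15

Report 4: project not built, utility 0.
Report 6: project not built, utility 0.
Report 15: project built, pays 15, utility 34 - 15 = 19.
Report 34: project built, pays 34, utility 34 - 34 = 0.
The best choice is 15 with utility 19.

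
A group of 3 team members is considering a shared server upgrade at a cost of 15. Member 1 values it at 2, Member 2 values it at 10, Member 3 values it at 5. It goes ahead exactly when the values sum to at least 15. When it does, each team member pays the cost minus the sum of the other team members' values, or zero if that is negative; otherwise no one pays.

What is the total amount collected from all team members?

Total value 17 ≥ cost 15, so it is built.
Member 1: others sum to 15; max(0, 15 - 15) = 0.
Member 2: others sum to 7; max(0, 15 - 7) = 8.
Member 3: others sum to 12; max(0, 15 - 12) = 3.
Total collected = 0 + 8 + 3 = 11.

11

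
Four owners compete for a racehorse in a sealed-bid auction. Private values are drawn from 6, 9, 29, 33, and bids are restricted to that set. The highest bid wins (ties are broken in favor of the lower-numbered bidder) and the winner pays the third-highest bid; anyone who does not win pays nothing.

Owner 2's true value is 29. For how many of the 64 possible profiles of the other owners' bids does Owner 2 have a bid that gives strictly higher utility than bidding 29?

Others bid (6, 6, 33): truth gives 0; bid 33 gives 23 > 0. Violating.
Others bid (6, 9, 33): truth gives 0; bid 33 gives 20 > 0. Violating.
Others bid (6, 33, 6): truth gives 0; bid 33 gives 23 > 0. Violating.
Others bid (6, 33, 9): truth gives 0; bid 33 gives 20 > 0. Violating.
Others bid (6, 6, 6): truth gives 23; no alternative beats it.
Others bid (6, 6, 9): truth gives 23; no alternative beats it.
(Checking all 64 profiles: 12 have a profitable deviation, 52 do not.)

12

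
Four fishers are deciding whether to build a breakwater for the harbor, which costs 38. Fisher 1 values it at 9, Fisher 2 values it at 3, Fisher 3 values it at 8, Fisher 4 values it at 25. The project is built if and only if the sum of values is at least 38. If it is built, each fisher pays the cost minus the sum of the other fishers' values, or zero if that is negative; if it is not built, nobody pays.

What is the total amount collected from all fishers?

21

Total value 45 ≥ cost 38, so it is built.
Fisher 1: others sum to 36; max(0, 38 - 36) = 2.
Fisher 2: others sum to 42; max(0, 38 - 42) = 0.
Fisher 3: others sum to 37; max(0, 38 - 37) = 1.
Fisher 4: others sum to 20; max(0, 38 - 20) = 18.
Total collected = 2 + 0 + 1 + 18 = 21.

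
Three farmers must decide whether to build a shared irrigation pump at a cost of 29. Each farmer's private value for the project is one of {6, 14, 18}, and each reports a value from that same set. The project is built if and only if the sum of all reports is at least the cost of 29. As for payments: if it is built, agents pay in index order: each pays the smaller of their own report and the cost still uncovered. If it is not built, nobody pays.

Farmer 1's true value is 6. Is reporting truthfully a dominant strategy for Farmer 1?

Yes

Check each profile of the others' reports and compare truth against every alternative report.
Others report (6, 14): truth gives 0, best alternative gives -8.
Others report (6, 18): truth gives 0, best alternative gives -8.
Others report (14, 6): truth gives 0, best alternative gives -8.
Others report (14, 14): truth gives 0, best alternative gives -8.
Others report (14, 18): truth gives 0, best alternative gives -8.
Others report (18, 6): truth gives 0, best alternative gives -8.
(Remaining 3 profiles checked similarly; truth is weakly best in each.)
In every case the truthful report is at least as good as any alternative, so it is a dominant strategy.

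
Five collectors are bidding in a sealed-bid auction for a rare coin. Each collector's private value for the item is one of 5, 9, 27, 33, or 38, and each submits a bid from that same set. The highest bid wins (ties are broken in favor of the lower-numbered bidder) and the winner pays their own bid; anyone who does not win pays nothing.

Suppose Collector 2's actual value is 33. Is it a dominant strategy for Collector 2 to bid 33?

Consider the case where Collector 1 bids 5, Collector 3 bids 5, Collector 4 bids 5 and Collector 5 bids 5.
Truthful bid 33: wins, pays 33, utility 33 - 33 = 0.
Bid 9 instead: wins, pays 9, utility 33 - 9 = 24.
Since 24 > 0, bidding 9 is strictly better here, so truthful bidding is not dominant.

No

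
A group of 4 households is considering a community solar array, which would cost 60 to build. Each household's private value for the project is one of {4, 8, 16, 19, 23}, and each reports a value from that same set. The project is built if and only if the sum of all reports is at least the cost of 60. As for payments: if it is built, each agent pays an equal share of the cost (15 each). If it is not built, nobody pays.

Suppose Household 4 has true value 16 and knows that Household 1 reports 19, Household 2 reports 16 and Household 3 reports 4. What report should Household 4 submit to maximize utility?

23

Report 4: project not built, utility 0.
Report 8: project not built, utility 0.
Report 16: project not built, utility 0.
Report 19: project not built, utility 0.
Report 23: project built, pays 15, utility 16 - 15 = 1.
The best choice is 23 with utility 1.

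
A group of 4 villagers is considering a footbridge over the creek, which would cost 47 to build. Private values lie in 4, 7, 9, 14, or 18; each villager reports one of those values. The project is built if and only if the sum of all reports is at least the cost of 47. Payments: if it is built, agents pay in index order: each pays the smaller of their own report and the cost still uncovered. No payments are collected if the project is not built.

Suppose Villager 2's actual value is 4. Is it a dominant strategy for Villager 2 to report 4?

Yes

Check each profile of the others' reports and compare truth against every alternative report.
Others report (4, 18, 18): truth gives 0, best alternative gives -3.
Others report (7, 18, 18): truth gives 0, best alternative gives -3.
Others report (9, 14, 18): truth gives 0, best alternative gives -3.
Others report (9, 18, 14): truth gives 0, best alternative gives -3.
Others report (9, 18, 18): truth gives 0, best alternative gives -3.
Others report (14, 9, 18): truth gives 0, best alternative gives -3.
(Remaining 119 profiles checked similarly; truth is weakly best in each.)
In every case the truthful report is at least as good as any alternative, so it is a dominant strategy.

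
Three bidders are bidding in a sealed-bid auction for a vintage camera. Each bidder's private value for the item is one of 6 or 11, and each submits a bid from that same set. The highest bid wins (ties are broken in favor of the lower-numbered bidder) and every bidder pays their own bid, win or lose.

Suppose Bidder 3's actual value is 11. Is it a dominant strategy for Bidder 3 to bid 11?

No

Consider the case where Bidder 1 bids 6 and Bidder 2 bids 11.
Truthful bid 11: loses but pays 11, utility -11.
Bid 6 instead: loses but pays 6, utility -6.
Since -6 > -11, bidding 6 is strictly better here, so truthful bidding is not dominant.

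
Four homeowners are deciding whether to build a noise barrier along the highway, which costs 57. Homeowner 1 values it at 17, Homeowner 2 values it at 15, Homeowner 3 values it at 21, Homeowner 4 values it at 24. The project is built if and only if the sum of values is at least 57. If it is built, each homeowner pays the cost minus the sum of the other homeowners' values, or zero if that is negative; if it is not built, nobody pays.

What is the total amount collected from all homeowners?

Total value 77 ≥ cost 57, so it is built.
Homeowner 1: others sum to 60; max(0, 57 - 60) = 0.
Homeowner 2: others sum to 62; max(0, 57 - 62) = 0.
Homeowner 3: others sum to 56; max(0, 57 - 56) = 1.
Homeowner 4: others sum to 53; max(0, 57 - 53) = 4.
Total collected = 0 + 0 + 1 + 4 = 5.

5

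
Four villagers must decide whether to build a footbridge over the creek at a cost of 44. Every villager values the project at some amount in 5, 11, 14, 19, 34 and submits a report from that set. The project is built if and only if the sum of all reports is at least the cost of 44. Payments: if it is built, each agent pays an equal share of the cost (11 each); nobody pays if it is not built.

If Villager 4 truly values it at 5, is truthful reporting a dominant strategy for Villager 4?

Check each profile of the others' reports and compare truth against every alternative report.
Others report (5, 11, 19): truth gives 0, best alternative gives -6.
Others report (5, 14, 14): truth gives 0, best alternative gives -6.
Others report (5, 14, 19): truth gives 0, best alternative gives -6.
Others report (5, 19, 11): truth gives 0, best alternative gives -6.
Others report (5, 19, 14): truth gives 0, best alternative gives -6.
Others report (11, 5, 19): truth gives 0, best alternative gives -6.
(Remaining 119 profiles checked similarly; truth is weakly best in each.)
In every case the truthful report is at least as good as any alternative, so it is a dominant strategy.

Yes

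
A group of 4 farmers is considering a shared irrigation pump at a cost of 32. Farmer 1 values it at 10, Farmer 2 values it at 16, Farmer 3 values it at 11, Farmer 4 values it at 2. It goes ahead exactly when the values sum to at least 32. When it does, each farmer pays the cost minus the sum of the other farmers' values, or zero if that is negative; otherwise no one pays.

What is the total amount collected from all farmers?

Total value 39 ≥ cost 32, so it is built.
Farmer 1: others sum to 29; max(0, 32 - 29) = 3.
Farmer 2: others sum to 23; max(0, 32 - 23) = 9.
Farmer 3: others sum to 28; max(0, 32 - 28) = 4.
Farmer 4: others sum to 37; max(0, 32 - 37) = 0.
Total collected = 3 + 9 + 4 + 0 = 16.

16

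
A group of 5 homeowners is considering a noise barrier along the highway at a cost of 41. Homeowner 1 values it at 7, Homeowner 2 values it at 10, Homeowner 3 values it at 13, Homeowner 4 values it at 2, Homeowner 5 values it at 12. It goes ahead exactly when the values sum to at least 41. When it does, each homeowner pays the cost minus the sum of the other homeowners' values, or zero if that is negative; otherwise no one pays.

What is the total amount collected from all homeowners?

30

Total value 44 ≥ cost 41, so it is built.
Homeowner 1: others sum to 37; max(0, 41 - 37) = 4.
Homeowner 2: others sum to 34; max(0, 41 - 34) = 7.
Homeowner 3: others sum to 31; max(0, 41 - 31) = 10.
Homeowner 4: others sum to 42; max(0, 41 - 42) = 0.
Homeowner 5: others sum to 32; max(0, 41 - 32) = 9.
Total collected = 4 + 7 + 10 + 0 + 9 = 30.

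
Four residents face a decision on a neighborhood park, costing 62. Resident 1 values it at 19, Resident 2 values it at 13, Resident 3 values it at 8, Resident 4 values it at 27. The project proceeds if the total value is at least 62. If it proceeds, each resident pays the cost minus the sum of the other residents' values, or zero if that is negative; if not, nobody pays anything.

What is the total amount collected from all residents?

Total value 67 ≥ cost 62, so it is built.
Resident 1: others sum to 48; max(0, 62 - 48) = 14.
Resident 2: others sum to 54; max(0, 62 - 54) = 8.
Resident 3: others sum to 59; max(0, 62 - 59) = 3.
Resident 4: others sum to 40; max(0, 62 - 40) = 22.
Total collected = 14 + 8 + 3 + 22 = 47.

47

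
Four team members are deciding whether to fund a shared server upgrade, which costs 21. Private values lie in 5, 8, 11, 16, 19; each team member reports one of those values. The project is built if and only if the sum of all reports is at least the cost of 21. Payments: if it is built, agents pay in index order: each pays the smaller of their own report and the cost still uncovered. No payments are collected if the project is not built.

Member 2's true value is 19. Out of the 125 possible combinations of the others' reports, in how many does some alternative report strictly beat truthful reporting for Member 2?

75

Others report (5, 5, 5): truth gives 3; report 8 gives 11 > 3. Violating.
Others report (5, 5, 8): truth gives 3; report 5 gives 14 > 3. Violating.
Others report (5, 5, 11): truth gives 3; report 5 gives 14 > 3. Violating.
Others report (5, 5, 16): truth gives 3; report 5 gives 14 > 3. Violating.
Others report (16, 5, 5): truth gives 14; no alternative beats it.
Others report (16, 5, 8): truth gives 14; no alternative beats it.
(Checking all 125 profiles: 75 have a profitable deviation, 50 do not.)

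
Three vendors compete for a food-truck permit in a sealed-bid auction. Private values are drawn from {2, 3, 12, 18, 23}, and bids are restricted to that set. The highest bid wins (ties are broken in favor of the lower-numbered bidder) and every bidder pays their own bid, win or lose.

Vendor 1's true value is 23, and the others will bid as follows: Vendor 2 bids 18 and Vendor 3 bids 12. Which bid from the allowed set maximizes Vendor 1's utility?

18

Bid 2: loses but pays 2, utility -2.
Bid 3: loses but pays 3, utility -3.
Bid 12: loses but pays 12, utility -12.
Bid 18: wins, pays 18, utility 23 - 18 = 5.
Bid 23: wins, pays 23, utility 23 - 23 = 0.
The best choice is 18 with utility 5.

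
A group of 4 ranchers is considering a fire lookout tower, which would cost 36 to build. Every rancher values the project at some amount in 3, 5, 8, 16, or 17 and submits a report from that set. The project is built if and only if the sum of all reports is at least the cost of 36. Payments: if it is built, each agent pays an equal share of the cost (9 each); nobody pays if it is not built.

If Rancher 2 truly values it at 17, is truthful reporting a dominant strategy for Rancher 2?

Yes

Check each profile of the others' reports and compare truth against every alternative report.
Others report (3, 8, 8): truth gives 8, best alternative gives 0.
Others report (8, 3, 8): truth gives 8, best alternative gives 0.
Others report (8, 8, 3): truth gives 8, best alternative gives 0.
Others report (3, 3, 16): truth gives 8, best alternative gives 8.
Others report (3, 3, 17): truth gives 8, best alternative gives 8.
Others report (3, 5, 16): truth gives 8, best alternative gives 8.
(Remaining 119 profiles checked similarly; truth is weakly best in each.)
In every case the truthful report is at least as good as any alternative, so it is a dominant strategy.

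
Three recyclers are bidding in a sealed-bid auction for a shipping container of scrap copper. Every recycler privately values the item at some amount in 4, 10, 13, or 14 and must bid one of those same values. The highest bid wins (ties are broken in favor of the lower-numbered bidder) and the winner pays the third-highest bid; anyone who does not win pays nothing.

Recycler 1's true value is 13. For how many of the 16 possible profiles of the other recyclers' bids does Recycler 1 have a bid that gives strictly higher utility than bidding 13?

4

Others bid (4, 14): truth gives 0; bid 14 gives 9 > 0. Violating.
Others bid (10, 14): truth gives 0; bid 14 gives 3 > 0. Violating.
Others bid (14, 4): truth gives 0; bid 14 gives 9 > 0. Violating.
Others bid (14, 10): truth gives 0; bid 14 gives 3 > 0. Violating.
Others bid (4, 4): truth gives 9; no alternative beats it.
Others bid (4, 10): truth gives 9; no alternative beats it.
(Checking all 16 profiles: 4 have a profitable deviation, 12 do not.)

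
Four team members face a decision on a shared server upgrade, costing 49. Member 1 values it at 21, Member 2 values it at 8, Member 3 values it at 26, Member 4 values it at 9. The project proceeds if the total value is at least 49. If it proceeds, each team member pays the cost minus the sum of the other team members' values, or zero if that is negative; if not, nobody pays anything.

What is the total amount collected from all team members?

17

Total value 64 ≥ cost 49, so it is built.
Member 1: others sum to 43; max(0, 49 - 43) = 6.
Member 2: others sum to 56; max(0, 49 - 56) = 0.
Member 3: others sum to 38; max(0, 49 - 38) = 11.
Member 4: others sum to 55; max(0, 49 - 55) = 0.
Total collected = 6 + 0 + 11 + 0 = 17.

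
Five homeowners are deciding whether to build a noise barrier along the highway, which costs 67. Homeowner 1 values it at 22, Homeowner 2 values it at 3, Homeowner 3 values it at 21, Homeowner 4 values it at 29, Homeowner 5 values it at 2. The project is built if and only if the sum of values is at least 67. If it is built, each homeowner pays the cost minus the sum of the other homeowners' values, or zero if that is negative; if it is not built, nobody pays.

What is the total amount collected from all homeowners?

Total value 77 ≥ cost 67, so it is built.
Homeowner 1: others sum to 55; max(0, 67 - 55) = 12.
Homeowner 2: others sum to 74; max(0, 67 - 74) = 0.
Homeowner 3: others sum to 56; max(0, 67 - 56) = 11.
Homeowner 4: others sum to 48; max(0, 67 - 48) = 19.
Homeowner 5: others sum to 75; max(0, 67 - 75) = 0.
Total collected = 12 + 0 + 11 + 19 + 0 = 42.

42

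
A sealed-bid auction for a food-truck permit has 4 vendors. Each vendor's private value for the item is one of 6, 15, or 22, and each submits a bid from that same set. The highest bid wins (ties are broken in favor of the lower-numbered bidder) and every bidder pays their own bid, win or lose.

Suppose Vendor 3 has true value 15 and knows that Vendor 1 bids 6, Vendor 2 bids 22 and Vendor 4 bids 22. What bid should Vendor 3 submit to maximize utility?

6

Bid 6: loses but pays 6, utility -6.
Bid 15: loses but pays 15, utility -15.
Bid 22: loses but pays 22, utility -22.
The best choice is 6 with utility -6.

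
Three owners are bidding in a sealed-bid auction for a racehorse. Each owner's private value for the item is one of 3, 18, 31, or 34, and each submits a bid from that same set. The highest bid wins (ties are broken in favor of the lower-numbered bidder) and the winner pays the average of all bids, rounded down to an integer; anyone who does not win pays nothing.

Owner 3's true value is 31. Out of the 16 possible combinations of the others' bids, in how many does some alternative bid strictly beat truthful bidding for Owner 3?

5

Others bid (3, 3): truth gives 19; bid 18 gives 23 > 19. Violating.
Others bid (3, 31): truth gives 0; bid 34 gives 9 > 0. Violating.
Others bid (18, 31): truth gives 0; bid 34 gives 4 > 0. Violating.
Others bid (31, 3): truth gives 0; bid 34 gives 9 > 0. Violating.
Others bid (3, 18): truth gives 14; no alternative beats it.
Others bid (3, 34): truth gives 0; no alternative beats it.
(Checking all 16 profiles: 5 have a profitable deviation, 11 do not.)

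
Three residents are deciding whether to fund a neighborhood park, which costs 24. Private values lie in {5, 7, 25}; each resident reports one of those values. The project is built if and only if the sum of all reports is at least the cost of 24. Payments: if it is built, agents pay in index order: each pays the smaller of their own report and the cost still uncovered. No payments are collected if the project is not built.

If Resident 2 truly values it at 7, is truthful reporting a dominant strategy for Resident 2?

No

Consider the case where Resident 1 reports 5 and Resident 3 reports 25.
Truthful report 7: project built, pays 7, utility 7 - 7 = 0.
Report 5 instead: project built, pays 5, utility 7 - 5 = 2.
Since 2 > 0, reporting 5 is strictly better here, so truthful reporting is not dominant.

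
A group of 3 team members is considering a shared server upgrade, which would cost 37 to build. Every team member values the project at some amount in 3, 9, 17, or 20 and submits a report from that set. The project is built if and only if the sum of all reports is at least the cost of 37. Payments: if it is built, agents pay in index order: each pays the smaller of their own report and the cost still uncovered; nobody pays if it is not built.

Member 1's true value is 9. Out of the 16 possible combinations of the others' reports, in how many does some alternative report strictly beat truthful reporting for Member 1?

4

Others report (17, 17): truth gives 0; report 3 gives 6 > 0. Violating.
Others report (17, 20): truth gives 0; report 3 gives 6 > 0. Violating.
Others report (20, 17): truth gives 0; report 3 gives 6 > 0. Violating.
Others report (20, 20): truth gives 0; report 3 gives 6 > 0. Violating.
Others report (3, 3): truth gives 0; no alternative beats it.
Others report (3, 9): truth gives 0; no alternative beats it.
(Checking all 16 profiles: 4 have a profitable deviation, 12 do not.)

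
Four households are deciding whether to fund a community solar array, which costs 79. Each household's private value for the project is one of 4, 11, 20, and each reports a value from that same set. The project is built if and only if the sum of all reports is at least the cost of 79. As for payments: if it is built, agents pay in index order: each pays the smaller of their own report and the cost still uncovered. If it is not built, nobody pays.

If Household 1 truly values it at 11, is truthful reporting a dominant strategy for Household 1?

Check each profile of the others' reports and compare truth against every alternative report.
Others report (4, 4, 4): truth gives 0, best alternative gives 0.
Others report (4, 4, 11): truth gives 0, best alternative gives 0.
Others report (4, 4, 20): truth gives 0, best alternative gives 0.
Others report (4, 11, 4): truth gives 0, best alternative gives 0.
Others report (4, 11, 11): truth gives 0, best alternative gives 0.
Others report (4, 11, 20): truth gives 0, best alternative gives 0.
(Remaining 21 profiles checked similarly; truth is weakly best in each.)
In every case the truthful report is at least as good as any alternative, so it is a dominant strategy.

Yes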